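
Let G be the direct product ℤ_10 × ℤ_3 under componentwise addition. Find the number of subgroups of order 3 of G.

1

|G| = 30 and 3 | 30, so subgroups of order 3 are possible by Lagrange.
The subgroups of order 3 are: {(0,0), (0,1), (0,2)}.
So G has 1 subgroup of order 3.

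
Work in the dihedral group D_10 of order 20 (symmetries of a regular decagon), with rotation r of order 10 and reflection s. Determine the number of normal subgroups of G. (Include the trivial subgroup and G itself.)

7

G has 22 subgroups. Checking conjugation-invariance by order — order 1: 1/1 normal; order 2: 1/11 normal; order 4: 0/5 normal; order 5: 1/1 normal; order 10: 3/3 normal; order 20: 1/1 normal.
Total normal subgroups: 7.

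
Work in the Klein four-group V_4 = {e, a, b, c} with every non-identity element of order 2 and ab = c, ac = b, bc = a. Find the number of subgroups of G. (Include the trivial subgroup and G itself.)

|G| = 4, so by Lagrange every subgroup order divides 4. Divisors: 1, 2, 4.
Subgroups by order — order 1: 1; order 2: 3; order 4: 1.
Total: 1 + 3 + 1 = 5.

5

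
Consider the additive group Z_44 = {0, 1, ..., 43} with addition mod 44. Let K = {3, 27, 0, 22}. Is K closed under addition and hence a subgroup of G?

No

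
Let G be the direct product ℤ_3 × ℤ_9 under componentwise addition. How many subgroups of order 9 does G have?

4

|G| = 27 and 9 | 27, so subgroups of order 9 are possible by Lagrange.
The subgroups of order 9 are: {(0,0), (0,1), (0,2), (0,3), (0,4), (0,5), (0,6), (0,7), (0,8)}; {(0,0), (0,3), (0,6), (1,0), (1,3), (1,6), (2,0), (2,3), (2,6)}; {(0,0), (0,3), (0,6), (1,1), (1,4), (1,7), (2,2), (2,5), (2,8)}; {(0,0), (0,3), (0,6), (1,2), (1,5), (1,8), (2,1), (2,4), (2,7)}.
So G has 4 subgroups of order 9.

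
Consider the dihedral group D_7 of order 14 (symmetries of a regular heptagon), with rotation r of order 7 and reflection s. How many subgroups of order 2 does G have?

|G| = 14 and 2 | 14, so subgroups of order 2 are possible by Lagrange.
The subgroups of order 2 are: {e, r^2s}; {e, r^3s}; {e, r^4s}; {e, r^5s}; … (7 in all).
So G has 7 subgroups of order 2.

7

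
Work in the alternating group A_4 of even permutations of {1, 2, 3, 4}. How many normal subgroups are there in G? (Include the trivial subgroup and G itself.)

3

G has 10 subgroups. Checking conjugation-invariance by order — order 1: 1/1 normal; order 2: 0/3 normal; order 3: 0/4 normal; order 4: 1/1 normal; order 12: 1/1 normal.
Total normal subgroups: 3.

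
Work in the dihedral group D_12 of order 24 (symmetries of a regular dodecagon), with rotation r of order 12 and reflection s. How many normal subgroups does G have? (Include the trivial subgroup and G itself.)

9

G has 34 subgroups. Checking conjugation-invariance by order — order 1: 1/1 normal; order 2: 1/13 normal; order 3: 1/1 normal; order 4: 1/7 normal; order 6: 1/5 normal; order 8: 0/3 normal; order 12: 3/3 normal; order 24: 1/1 normal.
Total normal subgroups: 9.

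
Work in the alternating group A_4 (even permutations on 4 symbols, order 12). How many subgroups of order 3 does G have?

4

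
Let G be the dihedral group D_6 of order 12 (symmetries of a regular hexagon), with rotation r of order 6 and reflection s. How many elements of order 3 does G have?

The elements of order 3 are: r^2, r^4.
That's 2.

2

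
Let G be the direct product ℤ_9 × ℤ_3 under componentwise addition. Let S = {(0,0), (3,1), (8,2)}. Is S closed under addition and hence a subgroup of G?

No

(3,1) ∈ S but its inverse (6,2) ∉ S, so S is not a subgroup.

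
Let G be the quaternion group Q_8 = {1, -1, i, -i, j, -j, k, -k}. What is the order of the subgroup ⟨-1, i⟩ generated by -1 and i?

|⟨-1⟩| = 2 and |⟨i⟩| = 4, so |H| is a multiple of lcm(2, 4) = 4 and divides |G| = 8.
Closing under the operation: H = {1, -1, i, -i}, so |H| = 4.

4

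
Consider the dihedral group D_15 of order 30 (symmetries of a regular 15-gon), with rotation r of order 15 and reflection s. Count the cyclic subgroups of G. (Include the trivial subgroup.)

19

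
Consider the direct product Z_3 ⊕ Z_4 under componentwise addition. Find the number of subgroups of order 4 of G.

1

|G| = 12 and 4 | 12, so subgroups of order 4 are possible by Lagrange.
The subgroups of order 4 are: {(0,0), (0,1), (0,2), (0,3)}.
So G has 1 subgroup of order 4.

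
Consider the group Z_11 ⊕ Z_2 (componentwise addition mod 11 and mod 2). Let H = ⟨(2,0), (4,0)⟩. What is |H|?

|⟨(2,0)⟩| = 11 and |⟨(4,0)⟩| = 11, so |H| is a multiple of lcm(11, 11) = 11 and divides |G| = 22.
Closing under the operation: H = {(0,0), (1,0), (2,0), (3,0), (4,0), (5,0), (6,0), (7,0), (8,0), (9,0), (10,0)}, so |H| = 11.

11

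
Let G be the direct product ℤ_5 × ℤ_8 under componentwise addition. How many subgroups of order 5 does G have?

1

|G| = 40 and 5 | 40, so subgroups of order 5 are possible by Lagrange.
The subgroups of order 5 are: {(0,0), (1,0), (2,0), (3,0), (4,0)}.
So G has 1 subgroup of order 5.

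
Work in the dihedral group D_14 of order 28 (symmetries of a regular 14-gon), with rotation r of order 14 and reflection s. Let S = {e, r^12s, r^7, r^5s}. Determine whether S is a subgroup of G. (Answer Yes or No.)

Yes

|S| = 4 divides |G| = 28, consistent with Lagrange.
S contains the identity, every element's inverse is in S, and S is closed under ·: it is a subgroup.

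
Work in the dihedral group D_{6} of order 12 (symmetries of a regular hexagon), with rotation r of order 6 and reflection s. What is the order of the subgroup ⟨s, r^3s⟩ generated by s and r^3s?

|⟨s⟩| = 2 and |⟨r^3s⟩| = 2, so |H| is a multiple of lcm(2, 2) = 2 and divides |G| = 12.
Closing under the operation: H = {e, r^3, s, r^3s}, so |H| = 4.

4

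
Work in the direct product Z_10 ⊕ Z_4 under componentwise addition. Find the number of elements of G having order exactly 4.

4

An element (a,b) has order lcm(ord(a), ord(b)); count pairs with lcm equal to 4.
Enumerating gives 4 such elements.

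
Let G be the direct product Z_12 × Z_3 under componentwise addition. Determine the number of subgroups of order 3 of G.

4

|G| = 36 and 3 | 36, so subgroups of order 3 are possible by Lagrange.
The subgroups of order 3 are: {(0,0), (0,1), (0,2)}; {(0,0), (4,0), (8,0)}; {(0,0), (4,1), (8,2)}; {(0,0), (4,2), (8,1)}.
So G has 4 subgroups of order 3.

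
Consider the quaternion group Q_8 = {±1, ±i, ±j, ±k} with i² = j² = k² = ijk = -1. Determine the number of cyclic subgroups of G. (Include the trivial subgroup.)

5

Group the elements of G by the cyclic subgroup they generate; each cyclic subgroup of order d accounts for φ(d) elements.
Cyclic subgroups by order — order 1: 1; order 2: 1; order 4: 3.
Total: 5.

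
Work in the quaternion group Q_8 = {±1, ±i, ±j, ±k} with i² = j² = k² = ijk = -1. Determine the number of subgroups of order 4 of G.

3

|G| = 8 and 4 | 8, so subgroups of order 4 are possible by Lagrange.
The subgroups of order 4 are: {1, -1, i, -i}; {1, -1, j, -j}; {1, -1, k, -k}.
So G has 3 subgroups of order 4.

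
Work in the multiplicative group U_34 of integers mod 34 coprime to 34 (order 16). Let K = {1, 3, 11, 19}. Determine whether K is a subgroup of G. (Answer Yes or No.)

No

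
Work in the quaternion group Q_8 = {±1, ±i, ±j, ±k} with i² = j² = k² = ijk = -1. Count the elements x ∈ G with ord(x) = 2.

1

The elements of order 2 are: -1.
That's 1.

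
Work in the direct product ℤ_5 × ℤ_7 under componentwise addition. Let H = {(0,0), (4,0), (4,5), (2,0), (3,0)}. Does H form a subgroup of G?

No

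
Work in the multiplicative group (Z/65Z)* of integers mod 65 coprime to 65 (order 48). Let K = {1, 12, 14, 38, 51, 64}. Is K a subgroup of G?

Closure fails: 64 · 38 = 27 ∉ K. So K is not a subgroup.

No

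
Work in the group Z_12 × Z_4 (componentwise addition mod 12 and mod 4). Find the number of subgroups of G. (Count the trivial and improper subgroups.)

30

|G| = 48, so by Lagrange every subgroup order divides 48. Divisors: 1, 2, 3, 4, 6, 8, 12, 16, 24, 48.
Subgroups by order — order 1: 1; order 2: 3; order 3: 1; order 4: 7; order 6: 3; order 8: 3; order 12: 7; order 16: 1; order 24: 3; order 48: 1.
Total: 1 + 3 + 1 + 7 + 3 + 3 + 7 + 1 + 3 + 1 = 30.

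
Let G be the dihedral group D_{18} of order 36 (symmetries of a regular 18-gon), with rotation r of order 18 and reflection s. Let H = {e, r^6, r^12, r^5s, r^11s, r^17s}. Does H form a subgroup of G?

Yes

|H| = 6 divides |G| = 36, consistent with Lagrange.
H contains the identity, every element's inverse is in H, and H is closed under ·: it is a subgroup.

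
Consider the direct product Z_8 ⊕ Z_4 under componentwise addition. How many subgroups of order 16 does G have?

3

|G| = 32 and 16 | 32, so subgroups of order 16 are possible by Lagrange.
The subgroups of order 16 are: {(0,0), (0,1), (0,2), (0,3), (2,0), (2,1), (2,2), (2,3), (4,0), (4,1), (4,2), (4,3), (6,0), (6,1), (6,2), (6,3)}; {(0,0), (0,2), (1,0), (1,2), (2,0), (2,2), (3,0), (3,2), (4,0), (4,2), (5,0), (5,2), (6,0), (6,2), (7,0), (7,2)}; {(0,0), (0,2), (1,1), (1,3), (2,0), (2,2), (3,1), (3,3), (4,0), (4,2), (5,1), (5,3), (6,0), (6,2), (7,1), (7,3)}.
So G has 3 subgroups of order 16.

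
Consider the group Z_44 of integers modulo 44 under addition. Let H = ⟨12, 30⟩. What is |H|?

|⟨12⟩| = 11 and |⟨30⟩| = 22, so |H| is a multiple of lcm(11, 22) = 22 and divides |G| = 44.
Closing under the operation: H = {0, 2, 4, 6, 8, 10, 12, 14, 16, 18, 20, 22, 24, 26, 28, 30, 32, 34, 36, 38, 40, 42}, so |H| = 22.

22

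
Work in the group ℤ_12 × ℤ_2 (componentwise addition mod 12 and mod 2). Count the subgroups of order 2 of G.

3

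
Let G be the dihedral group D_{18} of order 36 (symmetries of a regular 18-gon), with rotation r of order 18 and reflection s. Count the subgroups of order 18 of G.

|G| = 36 and 18 | 36, so subgroups of order 18 are possible by Lagrange.
The subgroups of order 18 are: {e, r, r^2, r^3, r^4, r^5, r^6, r^7, r^8, r^9, r^10, r^11, r^12, r^13, r^14, r^15, r^16, r^17}; {e, r^2, r^4, r^6, r^8, r^10, r^12, r^14, r^16, s, r^2s, r^4s, r^6s, r^8s, r^10s, r^12s, r^14s, r^16s}; {e, r^2, r^4, r^6, r^8, r^10, r^12, r^14, r^16, rs, r^3s, r^5s, r^7s, r^9s, r^11s, r^13s, r^15s, r^17s}.
So G has 3 subgroups of order 18.

3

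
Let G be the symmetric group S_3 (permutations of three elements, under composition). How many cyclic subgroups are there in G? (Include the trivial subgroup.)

5

Group the elements of G by the cyclic subgroup they generate; each cyclic subgroup of order d accounts for φ(d) elements.
Cyclic subgroups by order — order 1: 1; order 2: 3; order 3: 1.
Total: 5.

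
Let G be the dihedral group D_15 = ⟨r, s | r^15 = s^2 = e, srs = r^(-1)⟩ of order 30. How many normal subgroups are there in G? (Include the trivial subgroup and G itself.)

5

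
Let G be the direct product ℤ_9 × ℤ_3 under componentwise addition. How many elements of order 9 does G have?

18

An element (a,b) has order lcm(ord(a), ord(b)); count pairs with lcm equal to 9.
Enumerating gives 18 such elements.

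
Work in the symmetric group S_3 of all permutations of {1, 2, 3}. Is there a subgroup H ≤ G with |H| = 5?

5 does not divide |G| = 6, so by Lagrange no subgroup of order 5 exists.

No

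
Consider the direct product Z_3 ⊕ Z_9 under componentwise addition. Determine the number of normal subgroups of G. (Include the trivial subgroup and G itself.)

G is abelian, so every subgroup is normal.
G has 10 subgroups in total, hence 10 normal subgroups.

10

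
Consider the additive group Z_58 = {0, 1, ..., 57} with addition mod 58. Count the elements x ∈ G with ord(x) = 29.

28

In a cyclic group of order 58, the number of elements of order d (for d | 58) is φ(d).
φ(29) = 28.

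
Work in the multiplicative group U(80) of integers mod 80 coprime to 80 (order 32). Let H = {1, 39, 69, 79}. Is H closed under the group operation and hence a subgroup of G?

69 ∈ H but its inverse 29 ∉ H, so H is not a subgroup.

No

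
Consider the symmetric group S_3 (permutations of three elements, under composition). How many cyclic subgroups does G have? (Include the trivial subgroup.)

5

Each element a generates a cyclic subgroup ⟨a⟩; distinct elements may generate the same one (a cyclic group of order d has φ(d) generators).
Cyclic subgroups by order — order 1: 1; order 2: 3; order 3: 1.
Total: 5.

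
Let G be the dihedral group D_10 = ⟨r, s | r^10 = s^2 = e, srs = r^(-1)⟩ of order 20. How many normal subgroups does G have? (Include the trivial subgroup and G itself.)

7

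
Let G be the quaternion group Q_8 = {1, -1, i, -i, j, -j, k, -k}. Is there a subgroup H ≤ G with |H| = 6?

6 does not divide |G| = 8, so by Lagrange no subgroup of order 6 exists.

No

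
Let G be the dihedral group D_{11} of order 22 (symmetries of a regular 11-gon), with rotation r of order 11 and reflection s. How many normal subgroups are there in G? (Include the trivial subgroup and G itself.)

3

G has 14 subgroups. Checking conjugation-invariance by order — order 1: 1/1 normal; order 2: 0/11 normal; order 11: 1/1 normal; order 22: 1/1 normal.
Total normal subgroups: 3.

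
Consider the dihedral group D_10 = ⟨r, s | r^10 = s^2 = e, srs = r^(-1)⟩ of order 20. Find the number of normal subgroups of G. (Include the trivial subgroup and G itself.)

7

G has 22 subgroups. Checking conjugation-invariance by order — order 1: 1/1 normal; order 2: 1/11 normal; order 4: 0/5 normal; order 5: 1/1 normal; order 10: 3/3 normal; order 20: 1/1 normal.
Total normal subgroups: 7.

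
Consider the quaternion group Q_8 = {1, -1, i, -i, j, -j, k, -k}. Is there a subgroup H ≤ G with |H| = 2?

Yes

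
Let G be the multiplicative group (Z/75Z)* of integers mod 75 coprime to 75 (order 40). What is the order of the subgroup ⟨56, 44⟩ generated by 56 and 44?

|⟨56⟩| = 10 and |⟨44⟩| = 10, so |H| is a multiple of lcm(10, 10) = 10 and divides |G| = 40.
Closing under the operation: H = {1, 4, 11, 14, 16, 19, 26, 29, 31, 34, 41, 44, 46, 49, 56, 59, 61, 64, 71, 74}, so |H| = 20.

20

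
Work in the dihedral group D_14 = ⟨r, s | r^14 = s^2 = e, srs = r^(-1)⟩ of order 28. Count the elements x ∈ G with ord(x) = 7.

6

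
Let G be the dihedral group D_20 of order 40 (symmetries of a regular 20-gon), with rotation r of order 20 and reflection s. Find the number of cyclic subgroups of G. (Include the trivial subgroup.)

Each element a generates a cyclic subgroup ⟨a⟩; distinct elements may generate the same one (a cyclic group of order d has φ(d) generators).
Cyclic subgroups by order — order 1: 1; order 2: 21; order 4: 1; order 5: 1; order 10: 1; order 20: 1.
Total: 26.

26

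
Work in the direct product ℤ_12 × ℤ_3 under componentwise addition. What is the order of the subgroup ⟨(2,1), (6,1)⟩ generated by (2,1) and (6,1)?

18

|⟨(2,1)⟩| = 6 and |⟨(6,1)⟩| = 6, so |H| is a multiple of lcm(6, 6) = 6 and divides |G| = 36.
Closing under the operation: H = {(0,0), (0,1), (0,2), (2,0), (2,1), (2,2), (4,0), (4,1), (4,2), (6,0), (6,1), (6,2), (8,0), (8,1), (8,2), (10,0), (10,1), (10,2)}, so |H| = 18.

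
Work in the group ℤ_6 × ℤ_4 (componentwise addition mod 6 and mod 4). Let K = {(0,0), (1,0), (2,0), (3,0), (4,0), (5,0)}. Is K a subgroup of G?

Yes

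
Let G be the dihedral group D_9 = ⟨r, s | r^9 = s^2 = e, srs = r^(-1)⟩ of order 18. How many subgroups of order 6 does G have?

|G| = 18 and 6 | 18, so subgroups of order 6 are possible by Lagrange.
The subgroups of order 6 are: {e, r^3, r^6, r^2s, r^5s, r^8s}; {e, r^3, r^6, s, r^3s, r^6s}; {e, r^3, r^6, rs, r^4s, r^7s}.
So G has 3 subgroups of order 6.

3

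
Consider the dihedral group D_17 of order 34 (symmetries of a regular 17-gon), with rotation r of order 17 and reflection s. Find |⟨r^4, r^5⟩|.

|⟨r^4⟩| = 17 and |⟨r^5⟩| = 17, so |H| is a multiple of lcm(17, 17) = 17 and divides |G| = 34.
Closing under the operation: H = {e, r, r^2, r^3, r^4, r^5, r^6, r^7, r^8, r^9, r^10, r^11, r^12, r^13, r^14, r^15, r^16}, so |H| = 17.

17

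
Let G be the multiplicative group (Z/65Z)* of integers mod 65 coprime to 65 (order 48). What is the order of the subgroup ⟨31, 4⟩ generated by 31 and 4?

24

|⟨31⟩| = 4 and |⟨4⟩| = 6, so |H| is a multiple of lcm(4, 6) = 12 and divides |G| = 48.
Closing under the operation: H = {1, 4, 6, 9, 11, 14, 16, 19, 21, 24, 29, 31, 34, 36, 41, 44, 46, 49, 51, 54, 56, 59, 61, 64}, so |H| = 24.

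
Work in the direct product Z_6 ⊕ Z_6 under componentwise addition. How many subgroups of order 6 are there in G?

12

|G| = 36 and 6 | 36, so subgroups of order 6 are possible by Lagrange.
The subgroups of order 6 are: {(0,0), (0,1), (0,2), (0,3), (0,4), (0,5)}; {(0,0), (0,2), (0,4), (3,0), (3,2), (3,4)}; {(0,0), (0,2), (0,4), (3,1), (3,3), (3,5)}; {(0,0), (0,3), (2,0), (2,3), (4,0), (4,3)}; … (12 in all).
So G has 12 subgroups of order 6.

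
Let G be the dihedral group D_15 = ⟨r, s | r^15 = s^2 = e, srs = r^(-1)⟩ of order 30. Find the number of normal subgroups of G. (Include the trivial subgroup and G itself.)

G has 28 subgroups. Checking conjugation-invariance by order — order 1: 1/1 normal; order 2: 0/15 normal; order 3: 1/1 normal; order 5: 1/1 normal; order 6: 0/5 normal; order 10: 0/3 normal; order 15: 1/1 normal; order 30: 1/1 normal.
Total normal subgroups: 5.

5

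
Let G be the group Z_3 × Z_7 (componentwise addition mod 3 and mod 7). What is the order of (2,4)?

The order of (2,4) in Z_3 × Z_7 is lcm(ord(2) in Z_3, ord(4) in Z_7).
ord(2) = 3 and ord(4) = 7, so |⟨(2,4)⟩| = lcm(3, 7) = 21.

21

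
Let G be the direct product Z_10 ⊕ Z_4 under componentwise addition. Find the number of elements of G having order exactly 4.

An element (a,b) has order lcm(ord(a), ord(b)); count pairs with lcm equal to 4.
Enumerating gives 4 such elements.

4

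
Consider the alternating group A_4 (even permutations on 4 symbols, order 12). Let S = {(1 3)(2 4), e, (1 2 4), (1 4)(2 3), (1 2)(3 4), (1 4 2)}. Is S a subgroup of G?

Closure fails: (1 2)(3 4) ∘ (1 2 4) = (2 3 4) ∉ S. So S is not a subgroup.

No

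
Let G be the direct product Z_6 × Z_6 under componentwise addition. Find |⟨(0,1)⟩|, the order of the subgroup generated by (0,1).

6

The order of (0,1) in Z_6 × Z_6 is lcm(ord(0) in Z_6, ord(1) in Z_6).
ord(0) = 1 and ord(1) = 6, so |⟨(0,1)⟩| = lcm(1, 6) = 6.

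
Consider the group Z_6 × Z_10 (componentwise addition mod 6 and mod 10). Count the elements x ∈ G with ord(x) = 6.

An element (a,b) has order lcm(ord(a), ord(b)); count pairs with lcm equal to 6.
Enumerating gives 6 such elements.

6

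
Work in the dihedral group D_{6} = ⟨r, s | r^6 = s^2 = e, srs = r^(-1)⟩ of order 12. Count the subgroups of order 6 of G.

|G| = 12 and 6 | 12, so subgroups of order 6 are possible by Lagrange.
The subgroups of order 6 are: {e, r, r^2, r^3, r^4, r^5}; {e, r^2, r^4, s, r^2s, r^4s}; {e, r^2, r^4, rs, r^3s, r^5s}.
So G has 3 subgroups of order 6.

3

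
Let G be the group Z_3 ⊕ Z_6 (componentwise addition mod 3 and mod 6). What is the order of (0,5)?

The order of (0,5) in Z_3 × Z_6 is lcm(ord(0) in Z_3, ord(5) in Z_6).
ord(0) = 1 and ord(5) = 6, so |⟨(0,5)⟩| = lcm(1, 6) = 6.

6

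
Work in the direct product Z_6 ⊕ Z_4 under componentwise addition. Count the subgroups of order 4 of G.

|G| = 24 and 4 | 24, so subgroups of order 4 are possible by Lagrange.
The subgroups of order 4 are: {(0,0), (0,1), (0,2), (0,3)}; {(0,0), (0,2), (3,0), (3,2)}; {(0,0), (0,2), (3,1), (3,3)}.
So G has 3 subgroups of order 4.

3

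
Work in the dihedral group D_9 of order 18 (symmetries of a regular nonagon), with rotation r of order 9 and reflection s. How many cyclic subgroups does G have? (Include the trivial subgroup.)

Each element a generates a cyclic subgroup ⟨a⟩; distinct elements may generate the same one (a cyclic group of order d has φ(d) generators).
Cyclic subgroups by order — order 1: 1; order 2: 9; order 3: 1; order 9: 1.
Total: 12.

12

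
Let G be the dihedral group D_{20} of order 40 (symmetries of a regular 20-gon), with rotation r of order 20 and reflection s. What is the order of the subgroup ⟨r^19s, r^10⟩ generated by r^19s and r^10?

4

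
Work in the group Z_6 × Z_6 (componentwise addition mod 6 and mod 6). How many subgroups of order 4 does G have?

1

|G| = 36 and 4 | 36, so subgroups of order 4 are possible by Lagrange.
The subgroups of order 4 are: {(0,0), (0,3), (3,0), (3,3)}.
So G has 1 subgroup of order 4.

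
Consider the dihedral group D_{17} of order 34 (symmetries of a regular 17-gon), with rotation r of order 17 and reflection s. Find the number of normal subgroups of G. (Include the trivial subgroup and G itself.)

G has 20 subgroups. Checking conjugation-invariance by order — order 1: 1/1 normal; order 2: 0/17 normal; order 17: 1/1 normal; order 34: 1/1 normal.
Total normal subgroups: 3.

3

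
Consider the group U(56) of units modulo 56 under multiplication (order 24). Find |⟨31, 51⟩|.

|⟨31⟩| = 6 and |⟨51⟩| = 6, so |H| is a multiple of lcm(6, 6) = 6 and divides |G| = 24.
Closing under the operation: H = {1, 5, 9, 11, 13, 25, 31, 43, 45, 47, 51, 55}, so |H| = 12.

12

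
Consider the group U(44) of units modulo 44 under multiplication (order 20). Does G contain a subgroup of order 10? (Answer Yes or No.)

Yes

10 | 20. A subgroup of order 10 is {1, 5, 9, 13, 17, 21, 25, 29, 37, 41}.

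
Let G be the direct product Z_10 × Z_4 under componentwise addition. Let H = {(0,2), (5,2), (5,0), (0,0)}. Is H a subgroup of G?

Yes

|H| = 4 divides |G| = 40, consistent with Lagrange.
H contains the identity, every element's inverse is in H, and H is closed under +: it is a subgroup.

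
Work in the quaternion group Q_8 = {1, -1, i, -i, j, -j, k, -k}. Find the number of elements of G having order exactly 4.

6

The elements of order 4 are: i, -i, j, -j, k, -k.
That's 6.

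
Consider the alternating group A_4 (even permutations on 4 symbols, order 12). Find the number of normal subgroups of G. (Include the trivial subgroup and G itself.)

3

G has 10 subgroups. Checking conjugation-invariance by order — order 1: 1/1 normal; order 2: 0/3 normal; order 3: 0/4 normal; order 4: 1/1 normal; order 12: 1/1 normal.
Total normal subgroups: 3.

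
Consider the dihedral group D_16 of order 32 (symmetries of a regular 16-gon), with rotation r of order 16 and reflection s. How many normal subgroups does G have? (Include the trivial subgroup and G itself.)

8

G has 36 subgroups. Checking conjugation-invariance by order — order 1: 1/1 normal; order 2: 1/17 normal; order 4: 1/9 normal; order 8: 1/5 normal; order 16: 3/3 normal; order 32: 1/1 normal.
Total normal subgroups: 8.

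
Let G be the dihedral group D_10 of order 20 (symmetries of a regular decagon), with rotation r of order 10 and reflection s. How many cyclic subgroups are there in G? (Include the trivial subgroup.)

Each element a generates a cyclic subgroup ⟨a⟩; distinct elements may generate the same one (a cyclic group of order d has φ(d) generators).
Cyclic subgroups by order — order 1: 1; order 2: 11; order 5: 1; order 10: 1.
Total: 14.

14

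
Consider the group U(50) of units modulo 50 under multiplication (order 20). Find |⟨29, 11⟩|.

|⟨29⟩| = 10 and |⟨11⟩| = 5, so |H| is a multiple of lcm(10, 5) = 10 and divides |G| = 20.
Closing under the operation: H = {1, 9, 11, 19, 21, 29, 31, 39, 41, 49}, so |H| = 10.

10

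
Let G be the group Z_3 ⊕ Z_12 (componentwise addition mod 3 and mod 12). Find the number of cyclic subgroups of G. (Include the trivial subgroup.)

A cyclic subgroup of order d is generated by each of its φ(d) elements of order d, so the cyclic subgroups of order d number (#elements of order d)/φ(d).
Cyclic subgroups by order — order 1: 1; order 2: 1; order 3: 4; order 4: 1; order 6: 4; order 12: 4.
Total: 15.

15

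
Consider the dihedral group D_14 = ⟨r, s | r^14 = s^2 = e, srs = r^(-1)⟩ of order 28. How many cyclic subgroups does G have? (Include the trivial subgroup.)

18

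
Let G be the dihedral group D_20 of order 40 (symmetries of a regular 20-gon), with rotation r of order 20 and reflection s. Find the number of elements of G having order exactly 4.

2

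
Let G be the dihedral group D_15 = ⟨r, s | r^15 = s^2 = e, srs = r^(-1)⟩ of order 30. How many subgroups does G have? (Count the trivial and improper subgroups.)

28

|G| = 30, so by Lagrange every subgroup order divides 30. Divisors: 1, 2, 3, 5, 6, 10, 15, 30.
Subgroups by order — order 1: 1; order 2: 15; order 3: 1; order 5: 1; order 6: 5; order 10: 3; order 15: 1; order 30: 1.
Total: 1 + 15 + 1 + 1 + 5 + 3 + 1 + 1 = 28.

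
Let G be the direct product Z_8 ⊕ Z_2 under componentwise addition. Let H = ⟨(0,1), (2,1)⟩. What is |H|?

8

|⟨(0,1)⟩| = 2 and |⟨(2,1)⟩| = 4, so |H| is a multiple of lcm(2, 4) = 4 and divides |G| = 16.
Closing under the operation: H = {(0,0), (0,1), (2,0), (2,1), (4,0), (4,1), (6,0), (6,1)}, so |H| = 8.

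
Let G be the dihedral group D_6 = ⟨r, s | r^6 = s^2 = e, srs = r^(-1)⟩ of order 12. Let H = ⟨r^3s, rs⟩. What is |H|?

|⟨r^3s⟩| = 2 and |⟨rs⟩| = 2, so |H| is a multiple of lcm(2, 2) = 2 and divides |G| = 12.
Closing under the operation: H = {e, r^2, r^4, rs, r^3s, r^5s}, so |H| = 6.

6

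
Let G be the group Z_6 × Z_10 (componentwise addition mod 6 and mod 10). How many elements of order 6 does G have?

6

An element (a,b) has order lcm(ord(a), ord(b)); count pairs with lcm equal to 6.
Enumerating gives 6 such elements.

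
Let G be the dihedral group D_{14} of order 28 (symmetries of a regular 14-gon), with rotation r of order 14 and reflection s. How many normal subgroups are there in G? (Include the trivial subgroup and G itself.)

G has 28 subgroups. Checking conjugation-invariance by order — order 1: 1/1 normal; order 2: 1/15 normal; order 4: 0/7 normal; order 7: 1/1 normal; order 14: 3/3 normal; order 28: 1/1 normal.
Total normal subgroups: 7.

7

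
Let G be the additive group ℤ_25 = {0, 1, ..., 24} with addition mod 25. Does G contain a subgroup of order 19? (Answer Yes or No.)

19 does not divide |G| = 25, so by Lagrange no subgroup of order 19 exists.

No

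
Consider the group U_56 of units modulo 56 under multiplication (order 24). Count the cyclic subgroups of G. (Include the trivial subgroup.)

Each element a generates a cyclic subgroup ⟨a⟩; distinct elements may generate the same one (a cyclic group of order d has φ(d) generators).
Cyclic subgroups by order — order 1: 1; order 2: 7; order 3: 1; order 6: 7.
Total: 16.

16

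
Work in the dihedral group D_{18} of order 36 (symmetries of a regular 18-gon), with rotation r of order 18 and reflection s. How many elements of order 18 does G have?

The elements of order 18 are: r, r^5, r^7, r^11, r^13, r^17.
That's 6.

6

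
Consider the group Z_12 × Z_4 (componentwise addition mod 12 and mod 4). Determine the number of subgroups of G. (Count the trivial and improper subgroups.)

|G| = 48, so by Lagrange every subgroup order divides 48. Divisors: 1, 2, 3, 4, 6, 8, 12, 16, 24, 48.
Subgroups by order — order 1: 1; order 2: 3; order 3: 1; order 4: 7; order 6: 3; order 8: 3; order 12: 7; order 16: 1; order 24: 3; order 48: 1.
Total: 1 + 3 + 1 + 7 + 3 + 3 + 7 + 1 + 3 + 1 = 30.

30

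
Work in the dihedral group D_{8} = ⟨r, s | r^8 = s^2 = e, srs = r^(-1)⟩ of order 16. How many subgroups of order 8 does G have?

3

|G| = 16 and 8 | 16, so subgroups of order 8 are possible by Lagrange.
The subgroups of order 8 are: {e, r, r^2, r^3, r^4, r^5, r^6, r^7}; {e, r^2, r^4, r^6, s, r^2s, r^4s, r^6s}; {e, r^2, r^4, r^6, rs, r^3s, r^5s, r^7s}.
So G has 3 subgroups of order 8.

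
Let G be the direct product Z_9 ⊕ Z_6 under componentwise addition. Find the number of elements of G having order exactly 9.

18

An element (a,b) has order lcm(ord(a), ord(b)); count pairs with lcm equal to 9.
Enumerating gives 18 such elements.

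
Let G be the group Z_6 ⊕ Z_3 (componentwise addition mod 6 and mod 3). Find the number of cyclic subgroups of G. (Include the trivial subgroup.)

10

Each element a generates a cyclic subgroup ⟨a⟩; distinct elements may generate the same one (a cyclic group of order d has φ(d) generators).
Cyclic subgroups by order — order 1: 1; order 2: 1; order 3: 4; order 6: 4.
Total: 10.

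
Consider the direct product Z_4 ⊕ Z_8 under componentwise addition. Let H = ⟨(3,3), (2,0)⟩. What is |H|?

16

|⟨(3,3)⟩| = 8 and |⟨(2,0)⟩| = 2, so |H| is a multiple of lcm(8, 2) = 8 and divides |G| = 32.
Closing under the operation: H = {(0,0), (0,2), (0,4), (0,6), (1,1), (1,3), (1,5), (1,7), (2,0), (2,2), (2,4), (2,6), (3,1), (3,3), (3,5), (3,7)}, so |H| = 16.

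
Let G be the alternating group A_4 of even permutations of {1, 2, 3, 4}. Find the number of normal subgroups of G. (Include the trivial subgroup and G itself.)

3

G has 10 subgroups. Checking conjugation-invariance by order — order 1: 1/1 normal; order 2: 0/3 normal; order 3: 0/4 normal; order 4: 1/1 normal; order 12: 1/1 normal.
Total normal subgroups: 3.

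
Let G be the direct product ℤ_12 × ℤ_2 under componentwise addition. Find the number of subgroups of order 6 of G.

|G| = 24 and 6 | 24, so subgroups of order 6 are possible by Lagrange.
The subgroups of order 6 are: {(0,0), (0,1), (4,0), (4,1), (8,0), (8,1)}; {(0,0), (2,0), (4,0), (6,0), (8,0), (10,0)}; {(0,0), (2,1), (4,0), (6,1), (8,0), (10,1)}.
So G has 3 subgroups of order 6.

3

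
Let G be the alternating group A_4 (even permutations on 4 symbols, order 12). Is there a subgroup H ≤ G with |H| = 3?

Yes

3 | 12. A subgroup of order 3 is {e, (1 2 3), (1 3 2)}.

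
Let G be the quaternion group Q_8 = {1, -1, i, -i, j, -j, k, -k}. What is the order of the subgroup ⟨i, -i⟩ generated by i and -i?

4

|⟨i⟩| = 4 and |⟨-i⟩| = 4, so |H| is a multiple of lcm(4, 4) = 4 and divides |G| = 8.
Closing under the operation: H = {1, -1, i, -i}, so |H| = 4.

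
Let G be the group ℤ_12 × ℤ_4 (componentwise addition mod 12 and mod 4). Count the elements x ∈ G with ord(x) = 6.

An element (a,b) has order lcm(ord(a), ord(b)); count pairs with lcm equal to 6.
Enumerating gives 6 such elements.

6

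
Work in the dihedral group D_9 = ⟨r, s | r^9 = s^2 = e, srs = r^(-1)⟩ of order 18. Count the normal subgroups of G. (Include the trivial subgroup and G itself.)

G has 16 subgroups. Checking conjugation-invariance by order — order 1: 1/1 normal; order 2: 0/9 normal; order 3: 1/1 normal; order 6: 0/3 normal; order 9: 1/1 normal; order 18: 1/1 normal.
Total normal subgroups: 4.

4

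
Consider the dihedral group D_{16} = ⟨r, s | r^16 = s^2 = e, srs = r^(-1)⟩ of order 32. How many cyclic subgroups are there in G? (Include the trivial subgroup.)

A cyclic subgroup of order d is generated by each of its φ(d) elements of order d, so the cyclic subgroups of order d number (#elements of order d)/φ(d).
Cyclic subgroups by order — order 1: 1; order 2: 17; order 4: 1; order 8: 1; order 16: 1.
Total: 21.

21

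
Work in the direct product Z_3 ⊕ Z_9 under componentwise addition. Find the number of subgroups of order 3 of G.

4

|G| = 27 and 3 | 27, so subgroups of order 3 are possible by Lagrange.
The subgroups of order 3 are: {(0,0), (0,3), (0,6)}; {(0,0), (1,0), (2,0)}; {(0,0), (1,3), (2,6)}; {(0,0), (1,6), (2,3)}.
So G has 4 subgroups of order 3.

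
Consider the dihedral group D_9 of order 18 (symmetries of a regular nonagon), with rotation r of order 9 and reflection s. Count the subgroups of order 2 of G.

|G| = 18 and 2 | 18, so subgroups of order 2 are possible by Lagrange.
The subgroups of order 2 are: {e, r^2s}; {e, r^3s}; {e, r^4s}; {e, r^5s}; … (9 in all).
So G has 9 subgroups of order 2.

9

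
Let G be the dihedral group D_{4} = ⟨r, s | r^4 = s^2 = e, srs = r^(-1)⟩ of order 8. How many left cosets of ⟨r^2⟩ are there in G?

4

|⟨r^2⟩| = 2 and |G| = 8.
By Lagrange, [G : H] = |G|/|H| = 8/2 = 4.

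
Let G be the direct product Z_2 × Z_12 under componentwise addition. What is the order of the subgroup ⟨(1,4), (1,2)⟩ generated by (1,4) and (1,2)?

12

|⟨(1,4)⟩| = 6 and |⟨(1,2)⟩| = 6, so |H| is a multiple of lcm(6, 6) = 6 and divides |G| = 24.
Closing under the operation: H = {(0,0), (0,2), (0,4), (0,6), (0,8), (0,10), (1,0), (1,2), (1,4), (1,6), (1,8), (1,10)}, so |H| = 12.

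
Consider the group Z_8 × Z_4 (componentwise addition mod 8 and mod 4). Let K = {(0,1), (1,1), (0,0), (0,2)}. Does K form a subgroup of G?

No

(0,1) ∈ K but its inverse (0,3) ∉ K, so K is not a subgroup.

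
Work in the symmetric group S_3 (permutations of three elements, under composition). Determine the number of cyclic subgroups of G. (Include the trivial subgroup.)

5

A cyclic subgroup of order d is generated by each of its φ(d) elements of order d, so the cyclic subgroups of order d number (#elements of order d)/φ(d).
Cyclic subgroups by order — order 1: 1; order 2: 3; order 3: 1.
Total: 5.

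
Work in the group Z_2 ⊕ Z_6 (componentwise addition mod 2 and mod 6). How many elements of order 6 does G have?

An element (a,b) has order lcm(ord(a), ord(b)); count pairs with lcm equal to 6.
Enumerating gives 6 such elements.

6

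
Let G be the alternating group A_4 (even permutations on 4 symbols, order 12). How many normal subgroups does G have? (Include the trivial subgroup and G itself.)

G has 10 subgroups. Checking conjugation-invariance by order — order 1: 1/1 normal; order 2: 0/3 normal; order 3: 0/4 normal; order 4: 1/1 normal; order 12: 1/1 normal.
Total normal subgroups: 3.

3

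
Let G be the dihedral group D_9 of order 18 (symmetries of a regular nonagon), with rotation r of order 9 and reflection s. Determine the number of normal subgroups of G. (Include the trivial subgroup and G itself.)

G has 16 subgroups. Checking conjugation-invariance by order — order 1: 1/1 normal; order 2: 0/9 normal; order 3: 1/1 normal; order 6: 0/3 normal; order 9: 1/1 normal; order 18: 1/1 normal.
Total normal subgroups: 4.

4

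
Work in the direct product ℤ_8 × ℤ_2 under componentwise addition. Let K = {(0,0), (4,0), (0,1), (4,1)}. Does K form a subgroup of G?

Yes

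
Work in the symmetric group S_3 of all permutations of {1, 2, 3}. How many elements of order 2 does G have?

3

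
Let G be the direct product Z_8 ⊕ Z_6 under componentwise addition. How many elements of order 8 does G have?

An element (a,b) has order lcm(ord(a), ord(b)); count pairs with lcm equal to 8.
Enumerating gives 8 such elements.

8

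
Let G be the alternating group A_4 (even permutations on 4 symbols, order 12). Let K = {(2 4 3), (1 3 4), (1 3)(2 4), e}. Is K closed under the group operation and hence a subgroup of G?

(2 4 3) ∈ K but its inverse (2 3 4) ∉ K, so K is not a subgroup.

No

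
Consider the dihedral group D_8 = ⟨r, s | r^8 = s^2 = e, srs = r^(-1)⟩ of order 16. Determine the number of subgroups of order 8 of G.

3

|G| = 16 and 8 | 16, so subgroups of order 8 are possible by Lagrange.
The subgroups of order 8 are: {e, r, r^2, r^3, r^4, r^5, r^6, r^7}; {e, r^2, r^4, r^6, s, r^2s, r^4s, r^6s}; {e, r^2, r^4, r^6, rs, r^3s, r^5s, r^7s}.
So G has 3 subgroups of order 8.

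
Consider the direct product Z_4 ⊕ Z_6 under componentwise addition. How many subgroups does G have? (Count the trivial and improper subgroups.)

16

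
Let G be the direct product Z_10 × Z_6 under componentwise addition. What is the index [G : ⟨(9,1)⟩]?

|⟨(9,1)⟩| = 30 and |G| = 60.
By Lagrange, [G : H] = |G|/|H| = 60/30 = 2.

2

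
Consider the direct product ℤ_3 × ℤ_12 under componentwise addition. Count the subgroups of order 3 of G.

4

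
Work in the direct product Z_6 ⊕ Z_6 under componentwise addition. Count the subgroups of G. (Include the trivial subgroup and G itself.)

30

|G| = 36, so by Lagrange every subgroup order divides 36. Divisors: 1, 2, 3, 4, 6, 9, 12, 18, 36.
Subgroups by order — order 1: 1; order 2: 3; order 3: 4; order 4: 1; order 6: 12; order 9: 1; order 12: 4; order 18: 3; order 36: 1.
Total: 1 + 3 + 4 + 1 + 12 + 1 + 4 + 3 + 1 = 30.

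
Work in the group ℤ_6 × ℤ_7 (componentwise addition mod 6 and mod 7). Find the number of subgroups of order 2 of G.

1

|G| = 42 and 2 | 42, so subgroups of order 2 are possible by Lagrange.
The subgroups of order 2 are: {(0,0), (3,0)}.
So G has 1 subgroup of order 2.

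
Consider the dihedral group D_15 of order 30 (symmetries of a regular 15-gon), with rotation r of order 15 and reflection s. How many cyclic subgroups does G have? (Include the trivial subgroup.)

Group the elements of G by the cyclic subgroup they generate; each cyclic subgroup of order d accounts for φ(d) elements.
Cyclic subgroups by order — order 1: 1; order 2: 15; order 3: 1; order 5: 1; order 15: 1.
Total: 19.

19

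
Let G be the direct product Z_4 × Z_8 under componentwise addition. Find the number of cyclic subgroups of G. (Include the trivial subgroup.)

Group the elements of G by the cyclic subgroup they generate; each cyclic subgroup of order d accounts for φ(d) elements.
Cyclic subgroups by order — order 1: 1; order 2: 3; order 4: 6; order 8: 4.
Total: 14.

14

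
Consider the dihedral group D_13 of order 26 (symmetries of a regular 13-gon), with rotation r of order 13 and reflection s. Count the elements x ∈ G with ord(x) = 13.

12

Enumerating element orders in G gives 12 elements of order 13.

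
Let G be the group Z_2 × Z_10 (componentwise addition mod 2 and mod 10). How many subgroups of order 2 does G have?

3

|G| = 20 and 2 | 20, so subgroups of order 2 are possible by Lagrange.
The subgroups of order 2 are: {(0,0), (0,5)}; {(0,0), (1,0)}; {(0,0), (1,5)}.
So G has 3 subgroups of order 2.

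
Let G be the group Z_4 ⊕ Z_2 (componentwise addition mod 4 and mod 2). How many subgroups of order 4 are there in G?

|G| = 8 and 4 | 8, so subgroups of order 4 are possible by Lagrange.
The subgroups of order 4 are: {(0,0), (0,1), (2,0), (2,1)}; {(0,0), (1,0), (2,0), (3,0)}; {(0,0), (1,1), (2,0), (3,1)}.
So G has 3 subgroups of order 4.

3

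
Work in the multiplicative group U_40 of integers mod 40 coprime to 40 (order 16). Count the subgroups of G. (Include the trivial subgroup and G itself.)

|G| = 16, so by Lagrange every subgroup order divides 16. Divisors: 1, 2, 4, 8, 16.
Subgroups by order — order 1: 1; order 2: 7; order 4: 11; order 8: 7; order 16: 1.
Total: 1 + 7 + 11 + 7 + 1 = 27.

27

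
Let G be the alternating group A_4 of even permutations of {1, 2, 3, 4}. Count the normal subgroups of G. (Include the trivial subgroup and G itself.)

3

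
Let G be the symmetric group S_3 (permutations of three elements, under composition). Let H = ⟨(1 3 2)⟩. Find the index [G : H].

2

|⟨(1 3 2)⟩| = 3 and |G| = 6.
By Lagrange, [G : H] = |G|/|H| = 6/3 = 2.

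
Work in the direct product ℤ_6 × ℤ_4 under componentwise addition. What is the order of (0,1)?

4

The order of (0,1) in Z_6 × Z_4 is lcm(ord(0) in Z_6, ord(1) in Z_4).
ord(0) = 1 and ord(1) = 4, so |⟨(0,1)⟩| = lcm(1, 4) = 4.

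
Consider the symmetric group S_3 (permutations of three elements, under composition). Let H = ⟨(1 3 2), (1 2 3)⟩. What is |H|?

3

|⟨(1 3 2)⟩| = 3 and |⟨(1 2 3)⟩| = 3, so |H| is a multiple of lcm(3, 3) = 3 and divides |G| = 6.
Closing under the operation: H = {e, (1 2 3), (1 3 2)}, so |H| = 3.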